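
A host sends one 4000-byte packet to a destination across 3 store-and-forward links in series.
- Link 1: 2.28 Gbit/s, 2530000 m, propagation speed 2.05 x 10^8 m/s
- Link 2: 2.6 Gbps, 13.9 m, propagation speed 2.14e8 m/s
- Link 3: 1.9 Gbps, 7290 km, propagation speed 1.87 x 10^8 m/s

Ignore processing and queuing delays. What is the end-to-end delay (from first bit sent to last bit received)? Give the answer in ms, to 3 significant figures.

L = 4000 × 8 = 32000 bits.
Transmission delays (L/R per hop): 0.0140351, 0.0123077, 0.0168421 ms; sum = 0.0431849 ms.
Propagation delays (d/s per hop): 12.3415, 6.49533e-05, 38.984 ms; sum = 51.3255 ms.
End-to-end = 51.4 ms.

51.4 ms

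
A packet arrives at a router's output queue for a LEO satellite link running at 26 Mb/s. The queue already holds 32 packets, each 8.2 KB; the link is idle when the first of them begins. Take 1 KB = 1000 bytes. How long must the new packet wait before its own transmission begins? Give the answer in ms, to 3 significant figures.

Each queued packet: L/R = 65600/26000000 = 2.52308 ms.
32 queued → 80.7385 ms.
Queuing delay = 80.7 ms.

80.7 ms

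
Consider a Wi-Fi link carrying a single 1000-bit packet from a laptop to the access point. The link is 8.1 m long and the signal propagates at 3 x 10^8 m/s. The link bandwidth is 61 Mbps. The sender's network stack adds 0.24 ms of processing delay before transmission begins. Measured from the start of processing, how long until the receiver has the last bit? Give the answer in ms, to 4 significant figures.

Transmission delay = L/R = 1000 / 61000000 = 0.0163934 ms.
Propagation delay = d/s = 8.1 m / 300000000 m/s = 2.7e-05 ms.
Plus processing delay 0.24 ms = 0.24 ms.
Total = 0.2564 ms.

0.2564 ms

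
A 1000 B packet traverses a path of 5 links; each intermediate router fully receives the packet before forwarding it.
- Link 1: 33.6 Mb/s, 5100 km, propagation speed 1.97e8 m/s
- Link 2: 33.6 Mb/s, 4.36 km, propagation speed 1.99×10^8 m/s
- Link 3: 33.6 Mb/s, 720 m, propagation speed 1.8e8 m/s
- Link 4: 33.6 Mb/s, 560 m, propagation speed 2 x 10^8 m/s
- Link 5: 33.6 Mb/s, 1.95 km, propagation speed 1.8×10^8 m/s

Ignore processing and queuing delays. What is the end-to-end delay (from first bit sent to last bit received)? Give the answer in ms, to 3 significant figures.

L = 1000 × 8 = 8000 bits.
Transmission delay per hop = L/R = 8000/33600000 = 0.238095 ms; 5 hops → 1.19048 ms.
Propagation delays (d/s per hop): 25.8883, 0.0219095, 0.004, 0.0028, 0.0108333 ms; sum = 25.9279 ms.
End-to-end = 27.1 ms.

27.1 ms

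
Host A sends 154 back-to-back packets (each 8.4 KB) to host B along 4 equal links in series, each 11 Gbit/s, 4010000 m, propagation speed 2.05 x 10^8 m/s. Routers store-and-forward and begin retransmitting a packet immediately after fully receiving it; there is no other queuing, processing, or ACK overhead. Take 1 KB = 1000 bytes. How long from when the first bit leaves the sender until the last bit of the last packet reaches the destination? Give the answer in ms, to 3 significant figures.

Per-hop transmission t_tx = L/R = 67200/11000000000 = 0.00610909 ms.
Per-hop propagation t_prop = 4010000/2.05e+08 = 19.561 ms.
Pipeline fill: first packet needs 4·t_tx to clear all hops; remaining 153 packets each add one t_tx.
Total = (4+154-1)·t_tx + 4·t_prop = 157·0.00610909 + 4·19.561 = 79.2 ms.

79.2 ms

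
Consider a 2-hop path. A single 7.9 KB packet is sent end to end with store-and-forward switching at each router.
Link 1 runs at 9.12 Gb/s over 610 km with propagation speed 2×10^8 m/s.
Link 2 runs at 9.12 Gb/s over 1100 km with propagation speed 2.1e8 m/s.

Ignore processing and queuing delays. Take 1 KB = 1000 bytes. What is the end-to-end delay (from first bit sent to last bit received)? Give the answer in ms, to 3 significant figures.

L = 63200 bits.
Transmission delay per hop = L/R = 63200/9120000000 = 0.00692982 ms; 2 hops → 0.0138596 ms.
Propagation delays (d/s per hop): 3.05, 5.2381 ms; sum = 8.2881 ms.
End-to-end = 8.30 ms.

8.30 ms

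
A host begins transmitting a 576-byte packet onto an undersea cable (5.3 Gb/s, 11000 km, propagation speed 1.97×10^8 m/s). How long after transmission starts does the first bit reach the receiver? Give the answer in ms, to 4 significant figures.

First bit experiences only propagation delay: d/s = 11000000/197000000 = 55.84 ms.

55.84 ms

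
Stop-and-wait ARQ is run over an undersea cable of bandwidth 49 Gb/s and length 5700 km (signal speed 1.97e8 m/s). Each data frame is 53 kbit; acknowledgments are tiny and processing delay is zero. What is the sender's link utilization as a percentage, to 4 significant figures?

0.001869 %

t_tx = L/R = 53000/49000000000 = 1.08163e-06 s.
t_prop = 5700000/197000000 = 0.028934 s; RTT = 0.057868 s.
Cycle = t_tx + RTT = 0.0578691 s.
Utilization = t_tx / cycle = 1.08163e-06/0.0578691 = 0.001869 %.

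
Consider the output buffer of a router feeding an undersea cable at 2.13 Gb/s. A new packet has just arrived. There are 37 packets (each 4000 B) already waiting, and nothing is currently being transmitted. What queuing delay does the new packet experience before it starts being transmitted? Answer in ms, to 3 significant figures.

0.556 ms

Each queued packet: L/R = 32000/2130000000 = 0.0150235 ms.
37 queued → 0.555869 ms.
Queuing delay = 0.556 ms.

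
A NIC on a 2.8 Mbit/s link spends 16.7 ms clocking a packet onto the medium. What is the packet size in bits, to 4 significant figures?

L = R × t_tx = 2800000 b/s × 0.0167 s = 46760 bits.

46760 bits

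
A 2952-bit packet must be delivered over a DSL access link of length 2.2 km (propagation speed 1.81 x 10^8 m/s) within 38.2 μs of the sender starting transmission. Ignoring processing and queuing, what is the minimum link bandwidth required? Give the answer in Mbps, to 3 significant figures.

113 Mbps

Propagation delay = 2200 / 181000000 = 12.1547 μs.
Transmission budget = 38.2 − 12.1547 = 26.0453 μs.
R ≥ L / t_tx = 2952 bits / 2.60453e-05 s = 113 Mbps.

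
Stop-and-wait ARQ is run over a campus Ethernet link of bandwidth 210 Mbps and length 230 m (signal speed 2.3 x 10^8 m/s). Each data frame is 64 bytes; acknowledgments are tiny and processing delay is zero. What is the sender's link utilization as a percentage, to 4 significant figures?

t_tx = L/R = 512/210000000 = 2.4381e-06 s.
t_prop = 230/2.3e+08 = 1e-06 s; RTT = 2e-06 s.
Cycle = t_tx + RTT = 4.4381e-06 s.
Utilization = t_tx / cycle = 2.4381e-06/4.4381e-06 = 54.94 %.

54.94 %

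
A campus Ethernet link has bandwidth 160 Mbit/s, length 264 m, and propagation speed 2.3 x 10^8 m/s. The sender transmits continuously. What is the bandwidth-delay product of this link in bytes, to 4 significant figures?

22.96 bytes

Propagation delay = 264 / 2.3e+08 = 1.14783e-06 s.
BDP = R × t_prop = 160000000 × 1.14783e-06 = 183.652 bits.
In bytes: 183.652/8 = 22.96 bytes.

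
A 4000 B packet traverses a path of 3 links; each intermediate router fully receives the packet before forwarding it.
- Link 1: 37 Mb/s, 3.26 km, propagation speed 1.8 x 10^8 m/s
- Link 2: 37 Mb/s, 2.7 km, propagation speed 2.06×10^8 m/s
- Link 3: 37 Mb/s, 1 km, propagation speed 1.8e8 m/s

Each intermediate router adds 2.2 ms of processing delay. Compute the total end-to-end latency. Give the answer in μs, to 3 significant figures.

L = 4000 × 8 = 32000 bits.
Transmission delay per hop = L/R = 32000/37000000 = 864.865 μs; 3 hops → 2594.59 μs.
Propagation delays (d/s per hop): 18.1111, 13.1068, 5.55556 μs; sum = 36.7735 μs.
Processing at 2 router(s): 2 × 2.2 ms = 4400 μs.
End-to-end = 7030 μs.

7030 μs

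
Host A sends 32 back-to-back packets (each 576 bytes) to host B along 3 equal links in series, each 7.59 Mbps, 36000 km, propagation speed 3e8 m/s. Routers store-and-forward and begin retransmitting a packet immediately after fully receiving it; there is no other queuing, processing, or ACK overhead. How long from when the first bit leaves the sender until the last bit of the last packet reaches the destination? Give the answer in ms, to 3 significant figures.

Per-hop transmission t_tx = L/R = 4608/7590000 = 0.607115 ms.
Per-hop propagation t_prop = 36000000/300000000 = 120 ms.
Pipeline fill: first packet needs 3·t_tx to clear all hops; remaining 31 packets each add one t_tx.
Total = (3+32-1)·t_tx + 3·t_prop = 34·0.607115 + 3·120 = 381 ms.

381 ms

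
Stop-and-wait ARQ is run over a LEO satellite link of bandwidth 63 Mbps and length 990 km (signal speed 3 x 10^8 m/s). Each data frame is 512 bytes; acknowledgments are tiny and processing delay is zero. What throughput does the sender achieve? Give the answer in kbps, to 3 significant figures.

615 kbps

t_tx = L/R = 4096/63000000 = 6.50159e-05 s.
t_prop = 990000/300000000 = 0.0033 s; RTT = 0.0066 s.
Cycle = t_tx + RTT = 0.00666502 s.
Throughput = L / cycle = 4096 / 0.00666502 = 615 kbps.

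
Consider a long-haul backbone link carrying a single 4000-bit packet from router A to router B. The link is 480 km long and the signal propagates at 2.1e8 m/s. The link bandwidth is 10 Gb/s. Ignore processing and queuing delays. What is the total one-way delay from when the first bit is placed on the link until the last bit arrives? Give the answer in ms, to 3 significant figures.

2.29 ms

Transmission delay = L/R = 4000 / 10000000000 = 0.0004 ms.
Propagation delay = d/s = 480000 m / 210000000 m/s = 2.28571 ms.
Total = 2.29 ms.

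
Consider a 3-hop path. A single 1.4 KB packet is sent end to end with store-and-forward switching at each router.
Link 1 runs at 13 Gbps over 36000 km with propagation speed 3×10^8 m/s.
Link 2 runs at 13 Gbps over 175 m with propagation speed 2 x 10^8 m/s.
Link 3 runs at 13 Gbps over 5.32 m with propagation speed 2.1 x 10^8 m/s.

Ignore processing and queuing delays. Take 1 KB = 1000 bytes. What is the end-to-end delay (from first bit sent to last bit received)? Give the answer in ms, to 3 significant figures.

120 ms

L = 11200 bits.
Transmission delay per hop = L/R = 11200/13000000000 = 0.000861538 ms; 3 hops → 0.00258462 ms.
Propagation delays (d/s per hop): 120, 0.000875, 2.53333e-05 ms; sum = 120.001 ms.
End-to-end = 120 ms.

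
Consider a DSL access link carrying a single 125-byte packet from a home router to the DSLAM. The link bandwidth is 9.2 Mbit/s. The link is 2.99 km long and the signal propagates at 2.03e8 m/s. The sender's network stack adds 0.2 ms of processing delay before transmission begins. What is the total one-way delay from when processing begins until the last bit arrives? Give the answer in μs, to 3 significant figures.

323 μs

L = 125 × 8 = 1000 bits.
Transmission delay = L/R = 1000 / 9200000 = 108.696 μs.
Propagation delay = d/s = 2990 m / 2.03e+08 m/s = 14.7291 μs.
Plus processing delay 0.2 ms = 200 μs.
Total = 323 μs.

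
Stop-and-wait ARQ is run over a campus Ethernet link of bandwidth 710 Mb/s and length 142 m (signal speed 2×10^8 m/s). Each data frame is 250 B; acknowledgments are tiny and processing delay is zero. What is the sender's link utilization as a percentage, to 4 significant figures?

66.48 %

t_tx = L/R = 2000/710000000 = 2.8169e-06 s.
t_prop = 142/200000000 = 7.1e-07 s; RTT = 1.42e-06 s.
Cycle = t_tx + RTT = 4.2369e-06 s.
Utilization = t_tx / cycle = 2.8169e-06/4.2369e-06 = 66.48 %.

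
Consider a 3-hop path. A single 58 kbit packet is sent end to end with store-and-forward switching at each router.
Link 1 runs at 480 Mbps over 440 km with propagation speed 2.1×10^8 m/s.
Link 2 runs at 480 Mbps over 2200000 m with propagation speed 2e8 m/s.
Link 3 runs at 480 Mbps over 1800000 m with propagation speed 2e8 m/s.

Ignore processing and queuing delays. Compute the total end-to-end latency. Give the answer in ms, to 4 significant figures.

L = 58000 bits.
Transmission delay per hop = L/R = 58000/480000000 = 0.120833 ms; 3 hops → 0.3625 ms.
Propagation delays (d/s per hop): 2.09524, 11, 9 ms; sum = 22.0952 ms.
End-to-end = 22.46 ms.

22.46 ms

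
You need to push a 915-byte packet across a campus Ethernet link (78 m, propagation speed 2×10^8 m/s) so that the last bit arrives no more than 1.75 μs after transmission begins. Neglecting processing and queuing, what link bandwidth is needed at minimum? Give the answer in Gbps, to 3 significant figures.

5.38 Gbps

L = 7320 bits.
Propagation delay = 78 / 200000000 = 0.39 μs.
Transmission budget = 1.75 − 0.39 = 1.36 μs.
R ≥ L / t_tx = 7320 bits / 1.36e-06 s = 5.38 Gbps.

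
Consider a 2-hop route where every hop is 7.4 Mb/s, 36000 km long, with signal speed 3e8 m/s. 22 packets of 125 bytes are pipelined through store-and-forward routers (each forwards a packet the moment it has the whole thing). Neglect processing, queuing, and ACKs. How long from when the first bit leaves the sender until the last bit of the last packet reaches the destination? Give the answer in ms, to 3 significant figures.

Per-hop transmission t_tx = L/R = 1000/7400000 = 0.135135 ms.
Per-hop propagation t_prop = 36000000/300000000 = 120 ms.
Pipeline fill: first packet needs 2·t_tx to clear all hops; remaining 21 packets each add one t_tx.
Total = (2+22-1)·t_tx + 2·t_prop = 23·0.135135 + 2·120 = 243 ms.

243 ms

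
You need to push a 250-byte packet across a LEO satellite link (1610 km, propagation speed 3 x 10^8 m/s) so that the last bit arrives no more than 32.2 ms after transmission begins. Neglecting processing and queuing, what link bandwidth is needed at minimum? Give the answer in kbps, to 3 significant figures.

74.5 kbps

L = 2000 bits.
Propagation delay = 1610000 / 300000000 = 5.36667 ms.
Transmission budget = 32.2 − 5.36667 = 26.8333 ms.
R ≥ L / t_tx = 2000 bits / 0.0268333 s = 74.5 kbps.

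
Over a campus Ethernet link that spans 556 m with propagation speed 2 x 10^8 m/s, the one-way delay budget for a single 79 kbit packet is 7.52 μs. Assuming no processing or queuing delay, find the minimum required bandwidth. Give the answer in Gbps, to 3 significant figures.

Propagation delay = 556 / 200000000 = 2.78 μs.
Transmission budget = 7.52 − 2.78 = 4.74 μs.
R ≥ L / t_tx = 79000 bits / 4.74e-06 s = 16.7 Gbps.

16.7 Gbps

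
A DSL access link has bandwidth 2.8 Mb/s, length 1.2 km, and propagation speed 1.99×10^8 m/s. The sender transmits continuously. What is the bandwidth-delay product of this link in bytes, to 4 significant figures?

Propagation delay = 1200 / 199000000 = 6.03015e-06 s.
BDP = R × t_prop = 2800000 × 6.03015e-06 = 16.8844 bits.
In bytes: 16.8844/8 = 2.111 bytes.

2.111 bytes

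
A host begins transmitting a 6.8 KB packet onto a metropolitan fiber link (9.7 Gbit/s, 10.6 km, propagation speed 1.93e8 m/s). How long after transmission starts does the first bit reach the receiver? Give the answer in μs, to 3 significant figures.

First bit experiences only propagation delay: d/s = 10600/193000000 = 54.9 μs.

54.9 μs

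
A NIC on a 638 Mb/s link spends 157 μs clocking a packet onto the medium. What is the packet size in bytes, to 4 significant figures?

L = R × t_tx = 638000000 b/s × 0.000157 s = 100166 bits.
In bytes: 100166 / 8 = 12520 bytes.

12520 bytes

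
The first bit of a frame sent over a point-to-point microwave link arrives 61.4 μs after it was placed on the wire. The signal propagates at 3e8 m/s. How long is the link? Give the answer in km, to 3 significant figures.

d = s × t_prop = 300000000 × 6.14e-05 = 18.4 km.

18.4 km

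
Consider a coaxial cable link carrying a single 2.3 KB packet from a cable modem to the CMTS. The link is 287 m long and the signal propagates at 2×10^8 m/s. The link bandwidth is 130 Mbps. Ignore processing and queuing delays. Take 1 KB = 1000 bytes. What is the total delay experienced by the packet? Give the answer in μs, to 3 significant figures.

L = 18400 bits.
Transmission delay = L/R = 18400 / 130000000 = 141.538 μs.
Propagation delay = d/s = 287 m / 200000000 m/s = 1.435 μs.
Total = 143 μs.

143 μs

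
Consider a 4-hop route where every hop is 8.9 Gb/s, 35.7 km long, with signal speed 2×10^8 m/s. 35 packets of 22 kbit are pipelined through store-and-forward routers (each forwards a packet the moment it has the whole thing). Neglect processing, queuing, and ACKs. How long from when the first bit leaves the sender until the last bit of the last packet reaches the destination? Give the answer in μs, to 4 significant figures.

Per-hop transmission t_tx = L/R = 22000/8900000000 = 2.47191 μs.
Per-hop propagation t_prop = 35700/200000000 = 178.5 μs.
Pipeline fill: first packet needs 4·t_tx to clear all hops; remaining 34 packets each add one t_tx.
Total = (4+35-1)·t_tx + 4·t_prop = 38·2.47191 + 4·178.5 = 807.9 μs.

807.9 μs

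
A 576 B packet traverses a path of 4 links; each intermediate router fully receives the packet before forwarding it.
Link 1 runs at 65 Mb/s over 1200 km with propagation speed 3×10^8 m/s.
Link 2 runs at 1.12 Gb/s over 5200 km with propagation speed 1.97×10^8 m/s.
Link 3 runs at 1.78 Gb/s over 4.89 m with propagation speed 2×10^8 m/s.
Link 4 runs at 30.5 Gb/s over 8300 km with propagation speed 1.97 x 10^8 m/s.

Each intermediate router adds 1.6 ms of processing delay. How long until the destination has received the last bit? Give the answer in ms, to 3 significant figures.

77.4 ms

L = 576 × 8 = 4608 bits.
Transmission delays (L/R per hop): 0.0708923, 0.00411429, 0.00258876, 0.000151082 ms; sum = 0.0777464 ms.
Propagation delays (d/s per hop): 4, 26.3959, 2.445e-05, 42.132 ms; sum = 72.5279 ms.
Processing at 3 router(s): 3 × 1.6 ms = 4.8 ms.
End-to-end = 77.4 ms.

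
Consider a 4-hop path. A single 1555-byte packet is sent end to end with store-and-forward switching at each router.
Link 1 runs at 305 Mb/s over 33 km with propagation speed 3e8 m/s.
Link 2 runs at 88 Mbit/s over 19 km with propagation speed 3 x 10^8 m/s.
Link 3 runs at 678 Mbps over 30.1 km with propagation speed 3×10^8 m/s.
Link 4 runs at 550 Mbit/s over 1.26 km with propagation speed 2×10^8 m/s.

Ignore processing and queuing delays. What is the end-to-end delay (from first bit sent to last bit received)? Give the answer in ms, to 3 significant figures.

0.503 ms

L = 1555 × 8 = 12440 bits.
Transmission delays (L/R per hop): 0.0407869, 0.141364, 0.0183481, 0.0226182 ms; sum = 0.223117 ms.
Propagation delays (d/s per hop): 0.11, 0.0633333, 0.100333, 0.0063 ms; sum = 0.279967 ms.
End-to-end = 0.503 ms.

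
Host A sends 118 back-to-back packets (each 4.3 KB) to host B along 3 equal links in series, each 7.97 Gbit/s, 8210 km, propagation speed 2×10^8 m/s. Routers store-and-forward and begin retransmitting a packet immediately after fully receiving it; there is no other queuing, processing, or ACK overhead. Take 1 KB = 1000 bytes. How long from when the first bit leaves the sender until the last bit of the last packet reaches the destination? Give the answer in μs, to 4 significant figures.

Per-hop transmission t_tx = L/R = 34400/7970000000 = 4.31619 μs.
Per-hop propagation t_prop = 8210000/200000000 = 41050 μs.
Pipeline fill: first packet needs 3·t_tx to clear all hops; remaining 117 packets each add one t_tx.
Total = (3+118-1)·t_tx + 3·t_prop = 120·4.31619 + 3·41050 = 123700 μs.

123700 μs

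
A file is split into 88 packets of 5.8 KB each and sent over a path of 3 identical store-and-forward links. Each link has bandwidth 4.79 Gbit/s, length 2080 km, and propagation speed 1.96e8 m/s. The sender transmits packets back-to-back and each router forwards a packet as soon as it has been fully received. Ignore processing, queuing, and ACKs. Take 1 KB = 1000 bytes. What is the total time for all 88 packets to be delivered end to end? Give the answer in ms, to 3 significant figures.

Per-hop transmission t_tx = L/R = 46400/4790000000 = 0.00968685 ms.
Per-hop propagation t_prop = 2080000/196000000 = 10.6122 ms.
Pipeline fill: first packet needs 3·t_tx to clear all hops; remaining 87 packets each add one t_tx.
Total = (3+88-1)·t_tx + 3·t_prop = 90·0.00968685 + 3·10.6122 = 32.7 ms.

32.7 ms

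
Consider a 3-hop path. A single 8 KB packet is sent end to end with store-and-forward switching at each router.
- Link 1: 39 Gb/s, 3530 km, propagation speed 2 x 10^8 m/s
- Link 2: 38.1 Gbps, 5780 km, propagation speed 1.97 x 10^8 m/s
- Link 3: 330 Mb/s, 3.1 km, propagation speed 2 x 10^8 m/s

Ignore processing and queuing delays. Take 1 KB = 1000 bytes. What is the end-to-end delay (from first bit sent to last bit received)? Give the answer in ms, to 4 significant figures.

L = 64000 bits.
Transmission delays (L/R per hop): 0.00164103, 0.00167979, 0.193939 ms; sum = 0.19726 ms.
Propagation delays (d/s per hop): 17.65, 29.3401, 0.0155 ms; sum = 47.0056 ms.
End-to-end = 47.20 ms.

47.20 ms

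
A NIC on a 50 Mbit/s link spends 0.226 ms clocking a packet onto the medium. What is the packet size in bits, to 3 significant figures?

11300 bits

L = R × t_tx = 50000000 b/s × 0.000226 s = 11300 bits.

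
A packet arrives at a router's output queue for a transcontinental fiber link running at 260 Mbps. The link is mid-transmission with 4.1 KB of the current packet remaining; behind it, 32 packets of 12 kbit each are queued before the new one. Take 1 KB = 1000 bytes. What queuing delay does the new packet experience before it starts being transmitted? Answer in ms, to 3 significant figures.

1.60 ms

Each queued packet: L/R = 12000/260000000 = 0.0461538 ms.
32 queued → 1.47692 ms.
Plus remaining 32800 bits of current packet: 0.126154 ms.
Queuing delay = 1.60 ms.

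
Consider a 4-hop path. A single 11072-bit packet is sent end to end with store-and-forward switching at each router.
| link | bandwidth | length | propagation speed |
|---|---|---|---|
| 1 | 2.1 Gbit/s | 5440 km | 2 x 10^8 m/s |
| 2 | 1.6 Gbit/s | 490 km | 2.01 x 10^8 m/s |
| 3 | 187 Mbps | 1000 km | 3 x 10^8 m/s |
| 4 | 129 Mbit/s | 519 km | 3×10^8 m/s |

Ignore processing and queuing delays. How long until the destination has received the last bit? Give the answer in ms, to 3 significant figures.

Transmission delays (L/R per hop): 0.00527238, 0.00692, 0.0592086, 0.0858295 ms; sum = 0.15723 ms.
Propagation delays (d/s per hop): 27.2, 2.43781, 3.33333, 1.73 ms; sum = 34.7011 ms.
End-to-end = 34.9 ms.

34.9 ms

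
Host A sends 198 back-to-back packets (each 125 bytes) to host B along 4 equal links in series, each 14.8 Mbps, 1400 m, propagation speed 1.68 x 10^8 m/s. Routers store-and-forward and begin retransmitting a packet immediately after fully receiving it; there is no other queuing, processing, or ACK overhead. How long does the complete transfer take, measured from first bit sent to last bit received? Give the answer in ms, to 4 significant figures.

13.61 ms

Per-hop transmission t_tx = L/R = 1000/14800000 = 0.0675676 ms.
Per-hop propagation t_prop = 1400/168000000 = 0.00833333 ms.
Pipeline fill: first packet needs 4·t_tx to clear all hops; remaining 197 packets each add one t_tx.
Total = (4+198-1)·t_tx + 4·t_prop = 201·0.0675676 + 4·0.00833333 = 13.61 ms.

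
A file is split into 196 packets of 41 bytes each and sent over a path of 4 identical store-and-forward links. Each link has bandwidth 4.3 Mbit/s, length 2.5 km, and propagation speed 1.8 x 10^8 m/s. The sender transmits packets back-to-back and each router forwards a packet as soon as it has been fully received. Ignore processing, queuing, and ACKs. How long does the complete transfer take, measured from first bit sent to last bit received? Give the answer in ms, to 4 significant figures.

15.24 ms

Per-hop transmission t_tx = L/R = 328/4300000 = 0.0762791 ms.
Per-hop propagation t_prop = 2500/180000000 = 0.0138889 ms.
Pipeline fill: first packet needs 4·t_tx to clear all hops; remaining 195 packets each add one t_tx.
Total = (4+196-1)·t_tx + 4·t_prop = 199·0.0762791 + 4·0.0138889 = 15.24 ms.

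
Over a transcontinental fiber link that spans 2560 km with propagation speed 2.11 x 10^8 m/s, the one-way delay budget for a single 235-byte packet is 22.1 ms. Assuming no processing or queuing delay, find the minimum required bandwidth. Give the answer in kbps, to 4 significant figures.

188.6 kbps

L = 1880 bits.
Propagation delay = 2560000 / 211000000 = 12.1327 ms.
Transmission budget = 22.1 − 12.1327 = 9.9673 ms.
R ≥ L / t_tx = 1880 bits / 0.0099673 s = 188.6 kbps.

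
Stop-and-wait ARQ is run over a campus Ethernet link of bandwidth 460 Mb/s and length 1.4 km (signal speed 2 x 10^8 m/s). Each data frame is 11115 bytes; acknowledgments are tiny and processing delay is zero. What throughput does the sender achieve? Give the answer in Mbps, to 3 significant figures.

t_tx = L/R = 88920/460000000 = 0.000193304 s.
t_prop = 1400/200000000 = 7e-06 s; RTT = 1.4e-05 s.
Cycle = t_tx + RTT = 0.000207304 s.
Throughput = L / cycle = 88920 / 0.000207304 = 429 Mbps.

429 Mbps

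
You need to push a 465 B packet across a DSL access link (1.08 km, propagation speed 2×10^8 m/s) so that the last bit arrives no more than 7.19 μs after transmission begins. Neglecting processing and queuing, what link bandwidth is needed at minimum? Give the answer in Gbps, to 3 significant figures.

2.08 Gbps

L = 3720 bits.
Propagation delay = 1080 / 200000000 = 5.4 μs.
Transmission budget = 7.19 − 5.4 = 1.79 μs.
R ≥ L / t_tx = 3720 bits / 1.79e-06 s = 2.08 Gbps.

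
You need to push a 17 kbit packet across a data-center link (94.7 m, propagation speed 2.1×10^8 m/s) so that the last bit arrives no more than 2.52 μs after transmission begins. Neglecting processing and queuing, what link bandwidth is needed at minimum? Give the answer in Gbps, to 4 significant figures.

Propagation delay = 94.7 / 210000000 = 0.450952 μs.
Transmission budget = 2.52 − 0.450952 = 2.06905 μs.
R ≥ L / t_tx = 17000 bits / 2.06905e-06 s = 8.216 Gbps.

8.216 Gbps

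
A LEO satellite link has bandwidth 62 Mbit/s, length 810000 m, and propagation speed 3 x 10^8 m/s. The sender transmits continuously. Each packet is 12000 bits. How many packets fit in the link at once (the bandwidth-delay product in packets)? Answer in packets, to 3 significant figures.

Propagation delay = 810000 / 300000000 = 0.0027 s.
BDP = R × t_prop = 62000000 × 0.0027 = 167400 bits.
In packets of 12000 bits: 14.0 packets.

14.0 packets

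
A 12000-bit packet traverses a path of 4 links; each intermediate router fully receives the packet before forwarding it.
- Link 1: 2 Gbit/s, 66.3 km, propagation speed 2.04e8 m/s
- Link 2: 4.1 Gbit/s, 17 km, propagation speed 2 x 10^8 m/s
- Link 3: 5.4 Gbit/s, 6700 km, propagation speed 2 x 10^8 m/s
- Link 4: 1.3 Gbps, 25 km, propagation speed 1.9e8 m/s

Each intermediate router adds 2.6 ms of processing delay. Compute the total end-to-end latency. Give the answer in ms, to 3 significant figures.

Transmission delays (L/R per hop): 0.006, 0.00292683, 0.00222222, 0.00923077 ms; sum = 0.0203798 ms.
Propagation delays (d/s per hop): 0.325, 0.085, 33.5, 0.131579 ms; sum = 34.0416 ms.
Processing at 3 router(s): 3 × 2.6 ms = 7.8 ms.
End-to-end = 41.9 ms.

41.9 ms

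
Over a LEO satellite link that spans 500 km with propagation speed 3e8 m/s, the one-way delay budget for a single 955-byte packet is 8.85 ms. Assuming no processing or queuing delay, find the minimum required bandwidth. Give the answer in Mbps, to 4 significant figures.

L = 7640 bits.
Propagation delay = 500000 / 300000000 = 1.66667 ms.
Transmission budget = 8.85 − 1.66667 = 7.18333 ms.
R ≥ L / t_tx = 7640 bits / 0.00718333 s = 1.064 Mbps.

1.064 Mbps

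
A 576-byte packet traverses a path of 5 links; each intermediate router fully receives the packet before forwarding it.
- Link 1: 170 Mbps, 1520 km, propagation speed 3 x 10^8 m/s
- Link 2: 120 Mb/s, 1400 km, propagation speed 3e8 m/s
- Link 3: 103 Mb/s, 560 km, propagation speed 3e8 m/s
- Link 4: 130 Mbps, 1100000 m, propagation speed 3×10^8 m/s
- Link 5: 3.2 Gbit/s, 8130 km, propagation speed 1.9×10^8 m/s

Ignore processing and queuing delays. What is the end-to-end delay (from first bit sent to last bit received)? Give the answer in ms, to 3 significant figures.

L = 576 × 8 = 4608 bits.
Transmission delays (L/R per hop): 0.0271059, 0.0384, 0.0447379, 0.0354462, 0.00144 ms; sum = 0.14713 ms.
Propagation delays (d/s per hop): 5.06667, 4.66667, 1.86667, 3.66667, 42.7895 ms; sum = 58.0561 ms.
End-to-end = 58.2 ms.

58.2 ms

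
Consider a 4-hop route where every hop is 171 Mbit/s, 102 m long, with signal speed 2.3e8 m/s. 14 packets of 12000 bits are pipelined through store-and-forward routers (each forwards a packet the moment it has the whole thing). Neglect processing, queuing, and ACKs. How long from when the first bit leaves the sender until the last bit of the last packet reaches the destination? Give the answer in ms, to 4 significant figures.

1.195 ms

Per-hop transmission t_tx = L/R = 12000/171000000 = 0.0701754 ms.
Per-hop propagation t_prop = 102/2.3e+08 = 0.000443478 ms.
Pipeline fill: first packet needs 4·t_tx to clear all hops; remaining 13 packets each add one t_tx.
Total = (4+14-1)·t_tx + 4·t_prop = 17·0.0701754 + 4·0.000443478 = 1.195 ms.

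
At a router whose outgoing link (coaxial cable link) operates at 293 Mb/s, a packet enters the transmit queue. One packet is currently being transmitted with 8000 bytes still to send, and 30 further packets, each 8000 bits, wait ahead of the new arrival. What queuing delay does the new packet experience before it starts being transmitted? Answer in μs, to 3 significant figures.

1040 μs

Each queued packet: L/R = 8000/293000000 = 27.3038 μs.
30 queued → 819.113 μs.
Plus remaining 64000 bits of current packet: 218.43 μs.
Queuing delay = 1040 μs.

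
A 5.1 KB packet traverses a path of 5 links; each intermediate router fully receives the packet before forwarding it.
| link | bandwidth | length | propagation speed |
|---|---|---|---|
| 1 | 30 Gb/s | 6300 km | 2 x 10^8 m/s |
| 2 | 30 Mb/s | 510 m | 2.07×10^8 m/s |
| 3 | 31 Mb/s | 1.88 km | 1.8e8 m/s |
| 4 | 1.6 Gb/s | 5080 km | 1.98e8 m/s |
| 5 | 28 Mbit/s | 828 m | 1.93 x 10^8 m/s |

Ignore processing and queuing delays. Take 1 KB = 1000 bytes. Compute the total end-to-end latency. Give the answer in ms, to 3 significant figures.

L = 40800 bits.
Transmission delays (L/R per hop): 0.00136, 1.36, 1.31613, 0.0255, 1.45714 ms; sum = 4.16013 ms.
Propagation delays (d/s per hop): 31.5, 0.00246377, 0.0104444, 25.6566, 0.00429016 ms; sum = 57.1738 ms.
End-to-end = 61.3 ms.

61.3 ms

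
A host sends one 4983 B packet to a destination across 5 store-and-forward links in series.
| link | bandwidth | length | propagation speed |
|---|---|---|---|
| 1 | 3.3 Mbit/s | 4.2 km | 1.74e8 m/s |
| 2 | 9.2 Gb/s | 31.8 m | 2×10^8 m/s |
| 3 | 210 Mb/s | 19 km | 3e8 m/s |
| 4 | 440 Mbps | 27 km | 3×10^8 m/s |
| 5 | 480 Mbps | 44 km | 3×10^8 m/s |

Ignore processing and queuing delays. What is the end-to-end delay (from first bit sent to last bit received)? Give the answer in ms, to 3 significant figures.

L = 4983 × 8 = 39864 bits.
Transmission delays (L/R per hop): 12.08, 0.00433304, 0.189829, 0.0906, 0.08305 ms; sum = 12.4478 ms.
Propagation delays (d/s per hop): 0.0241379, 0.000159, 0.0633333, 0.09, 0.146667 ms; sum = 0.324297 ms.
End-to-end = 12.8 ms.

12.8 ms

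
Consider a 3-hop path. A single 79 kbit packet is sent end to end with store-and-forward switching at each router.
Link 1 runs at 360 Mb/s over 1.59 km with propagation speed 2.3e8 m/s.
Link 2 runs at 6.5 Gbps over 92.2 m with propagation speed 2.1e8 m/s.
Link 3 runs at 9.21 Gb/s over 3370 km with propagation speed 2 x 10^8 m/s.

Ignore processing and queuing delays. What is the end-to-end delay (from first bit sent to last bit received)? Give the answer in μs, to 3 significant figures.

L = 79000 bits.
Transmission delays (L/R per hop): 219.444, 12.1538, 8.57763 μs; sum = 240.176 μs.
Propagation delays (d/s per hop): 6.91304, 0.439048, 16850 μs; sum = 16857.4 μs.
End-to-end = 17100 μs.

17100 μs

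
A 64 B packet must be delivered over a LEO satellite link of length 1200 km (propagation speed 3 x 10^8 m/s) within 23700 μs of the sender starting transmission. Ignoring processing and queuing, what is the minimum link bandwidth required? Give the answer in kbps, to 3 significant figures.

L = 512 bits.
Propagation delay = 1200000 / 300000000 = 4000 μs.
Transmission budget = 23700 − 4000 = 19700 μs.
R ≥ L / t_tx = 512 bits / 0.0197 s = 26.0 kbps.

26.0 kbps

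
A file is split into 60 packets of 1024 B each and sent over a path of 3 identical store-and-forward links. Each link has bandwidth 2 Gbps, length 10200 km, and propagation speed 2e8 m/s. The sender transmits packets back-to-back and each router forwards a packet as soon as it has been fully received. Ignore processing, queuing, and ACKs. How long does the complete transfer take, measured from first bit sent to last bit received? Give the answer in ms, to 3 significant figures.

153 ms

Per-hop transmission t_tx = L/R = 8192/2000000000 = 0.004096 ms.
Per-hop propagation t_prop = 10200000/200000000 = 51 ms.
Pipeline fill: first packet needs 3·t_tx to clear all hops; remaining 59 packets each add one t_tx.
Total = (3+60-1)·t_tx + 3·t_prop = 62·0.004096 + 3·51 = 153 ms.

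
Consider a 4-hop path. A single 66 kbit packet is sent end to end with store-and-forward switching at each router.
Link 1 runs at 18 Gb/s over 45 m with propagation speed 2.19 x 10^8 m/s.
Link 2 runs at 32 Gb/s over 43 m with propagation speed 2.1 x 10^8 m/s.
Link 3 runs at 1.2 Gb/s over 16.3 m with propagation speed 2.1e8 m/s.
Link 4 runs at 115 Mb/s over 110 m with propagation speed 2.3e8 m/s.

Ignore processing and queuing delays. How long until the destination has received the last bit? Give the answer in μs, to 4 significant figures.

L = 66000 bits.
Transmission delays (L/R per hop): 3.66667, 2.0625, 55, 573.913 μs; sum = 634.642 μs.
Propagation delays (d/s per hop): 0.205479, 0.204762, 0.077619, 0.478261 μs; sum = 0.966121 μs.
End-to-end = 635.6 μs.

635.6 μs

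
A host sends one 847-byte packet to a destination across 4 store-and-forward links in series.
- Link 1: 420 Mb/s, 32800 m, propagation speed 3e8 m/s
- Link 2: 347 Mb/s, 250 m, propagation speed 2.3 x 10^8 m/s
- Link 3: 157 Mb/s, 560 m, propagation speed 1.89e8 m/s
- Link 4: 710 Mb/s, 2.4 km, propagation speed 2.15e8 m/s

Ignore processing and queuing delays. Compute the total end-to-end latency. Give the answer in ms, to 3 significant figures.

0.213 ms

L = 847 × 8 = 6776 bits.
Transmission delays (L/R per hop): 0.0161333, 0.0195274, 0.0431592, 0.00954366 ms; sum = 0.0883636 ms.
Propagation delays (d/s per hop): 0.109333, 0.00108696, 0.00296296, 0.0111628 ms; sum = 0.124546 ms.
End-to-end = 0.213 ms.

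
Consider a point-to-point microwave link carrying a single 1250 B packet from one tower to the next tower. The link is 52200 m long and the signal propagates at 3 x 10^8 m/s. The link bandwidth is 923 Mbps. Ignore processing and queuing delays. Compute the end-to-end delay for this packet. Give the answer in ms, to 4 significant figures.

0.1848 ms

L = 1250 × 8 = 10000 bits.
Transmission delay = L/R = 10000 / 923000000 = 0.0108342 ms.
Propagation delay = d/s = 52200 m / 300000000 m/s = 0.174 ms.
Total = 0.1848 ms.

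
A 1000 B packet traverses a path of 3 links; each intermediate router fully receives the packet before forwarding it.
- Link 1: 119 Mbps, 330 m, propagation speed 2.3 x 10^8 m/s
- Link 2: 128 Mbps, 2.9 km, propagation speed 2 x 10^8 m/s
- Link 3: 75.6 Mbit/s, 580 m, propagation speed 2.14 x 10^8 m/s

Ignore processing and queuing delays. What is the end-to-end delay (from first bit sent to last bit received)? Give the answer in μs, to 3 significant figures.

L = 1000 × 8 = 8000 bits.
Transmission delays (L/R per hop): 67.2269, 62.5, 105.82 μs; sum = 235.547 μs.
Propagation delays (d/s per hop): 1.43478, 14.5, 2.71028 μs; sum = 18.6451 μs.
End-to-end = 254 μs.

254 μs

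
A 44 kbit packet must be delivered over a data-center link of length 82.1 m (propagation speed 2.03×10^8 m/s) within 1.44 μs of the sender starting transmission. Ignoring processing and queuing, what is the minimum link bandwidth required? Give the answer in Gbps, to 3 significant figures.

42.5 Gbps

Propagation delay = 82.1 / 2.03e+08 = 0.404433 μs.
Transmission budget = 1.44 − 0.404433 = 1.03557 μs.
R ≥ L / t_tx = 44000 bits / 1.03557e-06 s = 42.5 Gbps.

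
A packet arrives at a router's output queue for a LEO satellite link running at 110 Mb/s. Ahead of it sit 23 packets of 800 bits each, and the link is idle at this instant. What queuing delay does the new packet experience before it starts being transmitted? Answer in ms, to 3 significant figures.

Each queued packet: L/R = 800/110000000 = 0.00727273 ms.
23 queued → 0.167273 ms.
Queuing delay = 0.167 ms.

0.167 ms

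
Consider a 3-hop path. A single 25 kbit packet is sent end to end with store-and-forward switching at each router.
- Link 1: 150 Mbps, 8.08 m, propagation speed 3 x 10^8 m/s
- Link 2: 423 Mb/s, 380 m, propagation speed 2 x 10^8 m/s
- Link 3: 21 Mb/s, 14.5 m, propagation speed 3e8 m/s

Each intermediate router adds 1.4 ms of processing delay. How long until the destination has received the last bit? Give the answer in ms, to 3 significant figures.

L = 25000 bits.
Transmission delays (L/R per hop): 0.166667, 0.0591017, 1.19048 ms; sum = 1.41624 ms.
Propagation delays (d/s per hop): 2.69333e-05, 0.0019, 4.83333e-05 ms; sum = 0.00197527 ms.
Processing at 2 router(s): 2 × 1.4 ms = 2.8 ms.
End-to-end = 4.22 ms.

4.22 ms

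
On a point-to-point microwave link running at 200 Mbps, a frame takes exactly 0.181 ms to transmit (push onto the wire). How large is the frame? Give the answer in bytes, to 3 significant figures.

L = R × t_tx = 200000000 b/s × 0.000181 s = 36200 bits.
In bytes: 36200 / 8 = 4530 bytes.

4530 bytes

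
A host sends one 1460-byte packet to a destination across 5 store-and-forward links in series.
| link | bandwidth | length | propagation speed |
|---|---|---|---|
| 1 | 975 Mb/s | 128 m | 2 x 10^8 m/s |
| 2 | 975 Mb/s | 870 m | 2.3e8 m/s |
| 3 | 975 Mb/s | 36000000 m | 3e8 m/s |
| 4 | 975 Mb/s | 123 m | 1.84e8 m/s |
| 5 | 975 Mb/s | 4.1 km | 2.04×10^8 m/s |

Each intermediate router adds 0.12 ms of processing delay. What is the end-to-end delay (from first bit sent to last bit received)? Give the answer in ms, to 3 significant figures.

L = 1460 × 8 = 11680 bits.
Transmission delay per hop = L/R = 11680/975000000 = 0.0119795 ms; 5 hops → 0.0598974 ms.
Propagation delays (d/s per hop): 0.00064, 0.00378261, 120, 0.000668478, 0.020098 ms; sum = 120.025 ms.
Processing at 4 router(s): 4 × 0.12 ms = 0.48 ms.
End-to-end = 121 ms.

121 ms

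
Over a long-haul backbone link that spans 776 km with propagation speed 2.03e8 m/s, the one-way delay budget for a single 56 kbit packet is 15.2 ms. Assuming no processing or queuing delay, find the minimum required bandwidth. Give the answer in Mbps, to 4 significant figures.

Propagation delay = 776000 / 2.03e+08 = 3.82266 ms.
Transmission budget = 15.2 − 3.82266 = 11.3773 ms.
R ≥ L / t_tx = 56000 bits / 0.0113773 s = 4.922 Mbps.

4.922 Mbps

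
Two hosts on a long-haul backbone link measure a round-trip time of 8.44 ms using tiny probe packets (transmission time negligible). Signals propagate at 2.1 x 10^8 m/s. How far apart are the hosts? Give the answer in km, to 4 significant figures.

One-way propagation = RTT/2 = 4.22 ms.
d = s × t = 210000000 × 0.00422 = 886.2 km.

886.2 km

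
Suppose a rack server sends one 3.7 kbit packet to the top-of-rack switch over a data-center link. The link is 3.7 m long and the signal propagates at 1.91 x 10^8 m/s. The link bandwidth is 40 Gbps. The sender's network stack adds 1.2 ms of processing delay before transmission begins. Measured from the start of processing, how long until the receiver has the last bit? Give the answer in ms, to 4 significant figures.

1.200 ms

L = 3700 bits.
Transmission delay = L/R = 3700 / 40000000000 = 9.25e-05 ms.
Propagation delay = d/s = 3.7 m / 191000000 m/s = 1.93717e-05 ms.
Plus processing delay 1.2 ms = 1.2 ms.
Total = 1.200 ms.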